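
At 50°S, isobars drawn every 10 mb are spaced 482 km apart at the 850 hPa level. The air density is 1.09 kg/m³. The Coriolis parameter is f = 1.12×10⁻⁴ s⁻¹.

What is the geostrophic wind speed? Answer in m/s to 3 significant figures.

17.0 m/s

Pressure gradient: |∂P/∂n| = 1000 Pa / 482000 m = 2.07×10⁻³ Pa/m
Geostrophic balance (pressure-gradient force = Coriolis force):
V_g = (1/(fρ)) |∂P/∂n| = 2.07×10⁻³ / (1.12×10⁻⁴ × 1.09) = 17.0 m/s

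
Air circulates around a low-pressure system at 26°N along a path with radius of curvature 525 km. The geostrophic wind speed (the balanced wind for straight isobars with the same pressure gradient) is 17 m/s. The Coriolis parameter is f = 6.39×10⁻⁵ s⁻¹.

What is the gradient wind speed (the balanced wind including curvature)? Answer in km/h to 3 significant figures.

44.7 km/h

Around a low, centrifugal force acts outward with Coriolis, so pressure-gradient force balances both:
(1/ρ)|∂P/∂n| = fV + V²/R  →  V² + fR·V − fR·V_g = 0
With fR = 6.39×10⁻⁵ × 525×10³ m = 33.5 m/s:
V = [−fR + √((fR)² + 4 fR V_g)]/2 = [−33.5 + √(33.5² + 4×33.5×17)]/2 = 12.4 m/s
Subgeostrophic (V < V_g = 17 m/s), as expected around a low.
Converting: 12.4 m/s × 3.6 = 44.7 km/h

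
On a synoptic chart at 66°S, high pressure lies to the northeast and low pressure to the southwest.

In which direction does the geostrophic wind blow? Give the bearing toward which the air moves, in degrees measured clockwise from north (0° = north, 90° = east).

135°

The pressure-gradient force points toward the southwest (bearing 225°).
Geostrophic balance: in the Southern Hemisphere the Coriolis force deflects motion to the left, so the geostrophic wind blows 90° to the left of the pressure-gradient force (low pressure on the right).
Rotating 225° by 90° counterclockwise gives 135° — the wind blows toward the southeast.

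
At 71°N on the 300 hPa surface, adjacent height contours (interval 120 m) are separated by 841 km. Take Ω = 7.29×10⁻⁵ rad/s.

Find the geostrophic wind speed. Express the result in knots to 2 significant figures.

20 knots

Coriolis parameter at 71°N:
f = 2Ω sin φ = 2 × 7.29×10⁻⁵ × sin 71° = 1.38×10⁻⁴ s⁻¹
Height gradient: |∂Z/∂n| = 120 m / 841000 m = 1.43×10⁻⁴
On a pressure surface, geostrophic balance gives V_g = (g/f)|∂Z/∂n|:
V_g = 9.81 × 1.43×10⁻⁴ / 1.38×10⁻⁴ = 10.2 m/s
Converting: 10.2 m/s × 1.944 = 20 knots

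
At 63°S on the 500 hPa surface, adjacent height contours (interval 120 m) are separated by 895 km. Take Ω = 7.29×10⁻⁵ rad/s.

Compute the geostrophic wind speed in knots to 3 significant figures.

Coriolis parameter at 63°S:
f = 2Ω sin φ = 2 × 7.29×10⁻⁵ × sin 63° = 1.30×10⁻⁴ s⁻¹
Height gradient: |∂Z/∂n| = 120 m / 895000 m = 1.34×10⁻⁴
On a pressure surface, geostrophic balance gives V_g = (g/f)|∂Z/∂n|:
V_g = 9.81 × 1.34×10⁻⁴ / 1.30×10⁻⁴ = 10.1 m/s
Converting: 10.1 m/s × 1.944 = 19.7 knots

19.7 knots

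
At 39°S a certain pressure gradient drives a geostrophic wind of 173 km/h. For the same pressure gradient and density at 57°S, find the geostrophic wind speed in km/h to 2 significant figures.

130 km/h

With the same pressure gradient and density, V_g ∝ 1/f ∝ 1/sin φ.
V₂ = V₁ · sin φ₁ / sin φ₂ = 173 × sin 39° / sin 57°
V₂ = 173 × 0.6293/0.8387 = 130 km/h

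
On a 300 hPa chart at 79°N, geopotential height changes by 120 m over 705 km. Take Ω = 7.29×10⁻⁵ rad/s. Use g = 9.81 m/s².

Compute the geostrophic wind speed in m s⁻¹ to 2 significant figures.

12 m s⁻¹

Coriolis parameter at 79°N:
f = 2Ω sin φ = 2 × 7.29×10⁻⁵ × sin 79° = 1.43×10⁻⁴ s⁻¹
Height gradient: |∂Z/∂n| = 120 m / 705000 m = 1.70×10⁻⁴
On a pressure surface, geostrophic balance gives V_g = (g/f)|∂Z/∂n|:
V_g = 9.81 × 1.70×10⁻⁴ / 1.43×10⁻⁴ = 11.7 m/s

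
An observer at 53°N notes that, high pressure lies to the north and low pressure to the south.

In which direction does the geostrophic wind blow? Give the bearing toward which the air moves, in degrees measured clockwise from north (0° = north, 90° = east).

270°

The pressure-gradient force points toward the south (bearing 180°).
Geostrophic balance: in the Northern Hemisphere the Coriolis force deflects motion to the right, so the geostrophic wind blows 90° to the right of the pressure-gradient force (low pressure on the left).
Rotating 180° by 90° clockwise gives 270° — the wind blows toward the west.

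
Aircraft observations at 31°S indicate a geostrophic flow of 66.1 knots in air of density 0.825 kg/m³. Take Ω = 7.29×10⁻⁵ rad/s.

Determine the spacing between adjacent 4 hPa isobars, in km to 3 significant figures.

Coriolis parameter at 31°S:
f = 2Ω sin φ = 2 × 7.29×10⁻⁵ × sin 31° = 7.51×10⁻⁵ s⁻¹
Wind speed in SI: 66.1 knots = 34.0 m/s
Geostrophic balance rearranged: |∂P/∂n| = f ρ V_g
|∂P/∂n| = 7.51×10⁻⁵ × 0.825 × 34.0 = 2.11×10⁻³ Pa/m
Isobar spacing: Δn = ΔP/|∂P/∂n| = 400 Pa / 2.11×10⁻³ Pa/m = 189876 m ≈ 190 km

190 km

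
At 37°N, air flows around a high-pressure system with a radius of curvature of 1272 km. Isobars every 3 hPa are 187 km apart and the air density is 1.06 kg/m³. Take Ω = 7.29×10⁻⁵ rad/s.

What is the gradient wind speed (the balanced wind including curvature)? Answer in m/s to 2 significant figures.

21 m/s

Coriolis parameter at 37°N:
f = 2Ω sin φ = 2 × 7.29×10⁻⁵ × sin 37° = 8.77×10⁻⁵ s⁻¹
Pressure gradient: |∂P/∂n| = 300 Pa / 187000 m = 1.60×10⁻³ Pa/m
Geostrophic speed: V_g = |∂P/∂n|/(fρ) = 1.60×10⁻³/(8.77×10⁻⁵ × 1.06) = 17.2 m/s
Around a high, pressure-gradient force acts outward with centrifugal, so Coriolis balances both:
fV = (1/ρ)|∂P/∂n| + V²/R  →  V² − fR·V + fR·V_g = 0
With fR = 8.77×10⁻⁵ × 1272×10³ m = 112 m/s:
V = [fR − √((fR)² − 4 fR V_g)]/2 = [112 − √(112² − 4×112×17.2)]/2 = 21.3 m/s
Supergeostrophic (V > V_g = 17.2 m/s), as expected around a high.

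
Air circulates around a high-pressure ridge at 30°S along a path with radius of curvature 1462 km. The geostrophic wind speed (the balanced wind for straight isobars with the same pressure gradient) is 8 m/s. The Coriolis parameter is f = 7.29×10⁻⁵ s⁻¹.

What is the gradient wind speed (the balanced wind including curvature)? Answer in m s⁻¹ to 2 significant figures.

8.7 m s⁻¹

Around a high, pressure-gradient force acts outward with centrifugal, so Coriolis balances both:
fV = (1/ρ)|∂P/∂n| + V²/R  →  V² − fR·V + fR·V_g = 0
With fR = 7.29×10⁻⁵ × 1462×10³ m = 107 m/s:
V = [fR − √((fR)² − 4 fR V_g)]/2 = [107 − √(107² − 4×107×8)]/2 = 8.71 m/s
Supergeostrophic (V > V_g = 8 m/s), as expected around a high.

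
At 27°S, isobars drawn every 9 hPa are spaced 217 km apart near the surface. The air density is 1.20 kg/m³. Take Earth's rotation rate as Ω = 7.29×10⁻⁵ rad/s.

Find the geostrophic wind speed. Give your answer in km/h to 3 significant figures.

188 km/h

Coriolis parameter at 27°S:
f = 2Ω sin φ = 2 × 7.29×10⁻⁵ × sin 27° = 6.62×10⁻⁵ s⁻¹
Pressure gradient: |∂P/∂n| = 900 Pa / 217000 m = 4.15×10⁻³ Pa/m
Geostrophic balance (pressure-gradient force = Coriolis force):
V_g = (1/(fρ)) |∂P/∂n| = 4.15×10⁻³ / (6.62×10⁻⁵ × 1.20) = 52.2 m/s
Converting: 52.2 m/s × 3.6 = 188 km/h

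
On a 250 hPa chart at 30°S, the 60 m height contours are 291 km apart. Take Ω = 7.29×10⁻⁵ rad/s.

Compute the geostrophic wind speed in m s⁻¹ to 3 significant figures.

Coriolis parameter at 30°S:
f = 2Ω sin φ = 2 × 7.29×10⁻⁵ × sin 30° = 7.29×10⁻⁵ s⁻¹
Height gradient: |∂Z/∂n| = 60 m / 291000 m = 2.06×10⁻⁴
On a pressure surface, geostrophic balance gives V_g = (g/f)|∂Z/∂n|:
V_g = 9.81 × 2.06×10⁻⁴ / 7.29×10⁻⁵ = 27.7 m/s

27.7 m s⁻¹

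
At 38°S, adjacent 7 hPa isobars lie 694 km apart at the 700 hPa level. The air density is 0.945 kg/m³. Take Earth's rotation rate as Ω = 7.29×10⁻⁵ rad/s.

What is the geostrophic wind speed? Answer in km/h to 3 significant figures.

42.8 km/h

Coriolis parameter at 38°S:
f = 2Ω sin φ = 2 × 7.29×10⁻⁵ × sin 38° = 8.98×10⁻⁵ s⁻¹
Pressure gradient: |∂P/∂n| = 700 Pa / 694000 m = 1.01×10⁻³ Pa/m
Geostrophic balance (pressure-gradient force = Coriolis force):
V_g = (1/(fρ)) |∂P/∂n| = 1.01×10⁻³ / (8.98×10⁻⁵ × 0.945) = 11.9 m/s
Converting: 11.9 m/s × 3.6 = 42.8 km/h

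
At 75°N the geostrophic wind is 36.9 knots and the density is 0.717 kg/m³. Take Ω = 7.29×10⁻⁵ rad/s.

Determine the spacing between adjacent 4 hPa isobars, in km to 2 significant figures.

Coriolis parameter at 75°N:
f = 2Ω sin φ = 2 × 7.29×10⁻⁵ × sin 75° = 1.41×10⁻⁴ s⁻¹
Wind speed in SI: 36.9 knots = 19.0 m/s
Geostrophic balance rearranged: |∂P/∂n| = f ρ V_g
|∂P/∂n| = 1.41×10⁻⁴ × 0.717 × 19.0 = 1.92×10⁻³ Pa/m
Isobar spacing: Δn = ΔP/|∂P/∂n| = 400 Pa / 1.92×10⁻³ Pa/m = 208677 m ≈ 210 km

210 km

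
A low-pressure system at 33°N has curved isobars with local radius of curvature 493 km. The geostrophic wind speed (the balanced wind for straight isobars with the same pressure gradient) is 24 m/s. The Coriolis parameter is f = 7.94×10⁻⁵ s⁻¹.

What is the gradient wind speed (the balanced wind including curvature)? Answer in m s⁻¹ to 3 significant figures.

Around a low, centrifugal force acts outward with Coriolis, so pressure-gradient force balances both:
(1/ρ)|∂P/∂n| = fV + V²/R  →  V² + fR·V − fR·V_g = 0
With fR = 7.94×10⁻⁵ × 493×10³ m = 39.1 m/s:
V = [−fR + √((fR)² + 4 fR V_g)]/2 = [−39.1 + √(39.1² + 4×39.1×24)]/2 = 16.8 m/s
Subgeostrophic (V < V_g = 24 m/s), as expected around a low.

16.8 m s⁻¹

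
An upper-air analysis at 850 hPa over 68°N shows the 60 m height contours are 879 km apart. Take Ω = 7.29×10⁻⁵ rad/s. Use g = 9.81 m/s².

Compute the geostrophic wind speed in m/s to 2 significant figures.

5.0 m/s

Coriolis parameter at 68°N:
f = 2Ω sin φ = 2 × 7.29×10⁻⁵ × sin 68° = 1.35×10⁻⁴ s⁻¹
Height gradient: |∂Z/∂n| = 60 m / 879000 m = 6.83×10⁻⁵
On a pressure surface, geostrophic balance gives V_g = (g/f)|∂Z/∂n|:
V_g = 9.81 × 6.83×10⁻⁵ / 1.35×10⁻⁴ = 4.95 m/s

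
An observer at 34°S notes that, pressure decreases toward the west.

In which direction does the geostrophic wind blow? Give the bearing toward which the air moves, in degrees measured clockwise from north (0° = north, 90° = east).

The pressure-gradient force points toward the west (bearing 270°).
Geostrophic balance: in the Southern Hemisphere the Coriolis force deflects motion to the left, so the geostrophic wind blows 90° to the left of the pressure-gradient force (low pressure on the right).
Rotating 270° by 90° counterclockwise gives 180° — the wind blows toward the south.

180°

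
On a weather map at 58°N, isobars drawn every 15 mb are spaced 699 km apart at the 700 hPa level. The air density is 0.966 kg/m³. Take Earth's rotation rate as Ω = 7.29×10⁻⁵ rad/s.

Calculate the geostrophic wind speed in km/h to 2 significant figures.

Coriolis parameter at 58°N:
f = 2Ω sin φ = 2 × 7.29×10⁻⁵ × sin 58° = 1.24×10⁻⁴ s⁻¹
Pressure gradient: |∂P/∂n| = 1500 Pa / 699000 m = 2.15×10⁻³ Pa/m
Geostrophic balance (pressure-gradient force = Coriolis force):
V_g = (1/(fρ)) |∂P/∂n| = 2.15×10⁻³ / (1.24×10⁻⁴ × 0.966) = 18.0 m/s
Converting: 18.0 m/s × 3.6 = 65 km/h

65 km/h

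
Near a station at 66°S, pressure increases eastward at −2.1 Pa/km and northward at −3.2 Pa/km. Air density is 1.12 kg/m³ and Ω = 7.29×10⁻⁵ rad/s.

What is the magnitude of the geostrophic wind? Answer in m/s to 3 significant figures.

Coriolis parameter at 66°S:
f = 2Ω sin φ = 2 × 7.29×10⁻⁵ × sin 66° = 1.33×10⁻⁴ s⁻¹
In the Southern Hemisphere f is negative: f = −1.33×10⁻⁴ s⁻¹.
Component geostrophic relations (x east, y north):
u_g = −(1/(fρ)) ∂P/∂y,  v_g = (1/(fρ)) ∂P/∂x
u_g = −(−3.2×10⁻³)/(−1.33×10⁻⁴ × 1.12) = −21.5 m/s;  v_g = (−2.1×10⁻³)/(−1.33×10⁻⁴ × 1.12) = 14.1 m/s
|V_g| = √(u_g² + v_g²) = 25.7 m/s

25.7 m/s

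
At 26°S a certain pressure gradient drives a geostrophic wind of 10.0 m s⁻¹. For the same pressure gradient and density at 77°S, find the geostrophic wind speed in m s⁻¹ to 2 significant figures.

4.5 m s⁻¹

With the same pressure gradient and density, V_g ∝ 1/f ∝ 1/sin φ.
V₂ = V₁ · sin φ₁ / sin φ₂ = 10.0 × sin 26° / sin 77°
V₂ = 10.0 × 0.4384/0.9744 = 4.5 m s⁻¹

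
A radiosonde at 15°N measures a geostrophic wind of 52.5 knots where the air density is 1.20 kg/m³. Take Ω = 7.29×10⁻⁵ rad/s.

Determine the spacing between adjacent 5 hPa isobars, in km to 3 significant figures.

409 km

Coriolis parameter at 15°N:
f = 2Ω sin φ = 2 × 7.29×10⁻⁵ × sin 15° = 3.77×10⁻⁵ s⁻¹
Wind speed in SI: 52.5 knots = 27.0 m/s
Geostrophic balance rearranged: |∂P/∂n| = f ρ V_g
|∂P/∂n| = 3.77×10⁻⁵ × 1.20 × 27.0 = 1.22×10⁻³ Pa/m
Isobar spacing: Δn = ΔP/|∂P/∂n| = 500 Pa / 1.22×10⁻³ Pa/m = 408825 m ≈ 409 km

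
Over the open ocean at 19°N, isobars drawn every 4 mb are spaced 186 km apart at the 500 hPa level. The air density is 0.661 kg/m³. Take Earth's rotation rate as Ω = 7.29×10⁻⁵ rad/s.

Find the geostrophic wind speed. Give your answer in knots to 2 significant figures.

130 knots

Coriolis parameter at 19°N:
f = 2Ω sin φ = 2 × 7.29×10⁻⁵ × sin 19° = 4.75×10⁻⁵ s⁻¹
Pressure gradient: |∂P/∂n| = 400 Pa / 186000 m = 2.15×10⁻³ Pa/m
Geostrophic balance (pressure-gradient force = Coriolis force):
V_g = (1/(fρ)) |∂P/∂n| = 2.15×10⁻³ / (4.75×10⁻⁵ × 0.661) = 68.5 m/s
Converting: 68.5 m/s × 1.944 = 130 knots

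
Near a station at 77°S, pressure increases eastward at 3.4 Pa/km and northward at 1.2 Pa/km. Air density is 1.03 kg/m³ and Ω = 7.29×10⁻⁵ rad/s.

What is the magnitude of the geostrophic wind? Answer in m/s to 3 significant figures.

Coriolis parameter at 77°S:
f = 2Ω sin φ = 2 × 7.29×10⁻⁵ × sin 77° = 1.42×10⁻⁴ s⁻¹
In the Southern Hemisphere f is negative: f = −1.42×10⁻⁴ s⁻¹.
Component geostrophic relations (x east, y north):
u_g = −(1/(fρ)) ∂P/∂y,  v_g = (1/(fρ)) ∂P/∂x
u_g = −(1.2×10⁻³)/(−1.42×10⁻⁴ × 1.03) = 8.20 m/s;  v_g = (3.4×10⁻³)/(−1.42×10⁻⁴ × 1.03) = −23.2 m/s
|V_g| = √(u_g² + v_g²) = 24.6 m/s

24.6 m/s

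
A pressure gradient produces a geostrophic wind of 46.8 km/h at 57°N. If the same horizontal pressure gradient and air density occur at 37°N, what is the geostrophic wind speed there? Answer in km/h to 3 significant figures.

With the same pressure gradient and density, V_g ∝ 1/f ∝ 1/sin φ.
V₂ = V₁ · sin φ₁ / sin φ₂ = 46.8 × sin 57° / sin 37°
V₂ = 46.8 × 0.8387/0.6018 = 65.2 km/h

65.2 km/h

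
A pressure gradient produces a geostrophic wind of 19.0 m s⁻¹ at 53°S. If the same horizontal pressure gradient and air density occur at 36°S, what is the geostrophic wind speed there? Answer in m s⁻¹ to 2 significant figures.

With the same pressure gradient and density, V_g ∝ 1/f ∝ 1/sin φ.
V₂ = V₁ · sin φ₁ / sin φ₂ = 19.0 × sin 53° / sin 36°
V₂ = 19.0 × 0.7986/0.5878 = 26 m s⁻¹

26 m s⁻¹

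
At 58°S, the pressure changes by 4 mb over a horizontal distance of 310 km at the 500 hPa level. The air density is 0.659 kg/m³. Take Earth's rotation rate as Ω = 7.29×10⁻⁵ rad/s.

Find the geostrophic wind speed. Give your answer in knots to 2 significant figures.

31 knots

Coriolis parameter at 58°S:
f = 2Ω sin φ = 2 × 7.29×10⁻⁵ × sin 58° = 1.24×10⁻⁴ s⁻¹
Pressure gradient: |∂P/∂n| = 400 Pa / 310000 m = 1.29×10⁻³ Pa/m
Geostrophic balance (pressure-gradient force = Coriolis force):
V_g = (1/(fρ)) |∂P/∂n| = 1.29×10⁻³ / (1.24×10⁻⁴ × 0.659) = 15.8 m/s
Converting: 15.8 m/s × 1.944 = 31 knots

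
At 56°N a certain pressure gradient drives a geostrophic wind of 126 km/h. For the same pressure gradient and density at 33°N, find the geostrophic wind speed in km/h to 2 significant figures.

With the same pressure gradient and density, V_g ∝ 1/f ∝ 1/sin φ.
V₂ = V₁ · sin φ₁ / sin φ₂ = 126 × sin 56° / sin 33°
V₂ = 126 × 0.8290/0.5446 = 190 km/h

190 km/h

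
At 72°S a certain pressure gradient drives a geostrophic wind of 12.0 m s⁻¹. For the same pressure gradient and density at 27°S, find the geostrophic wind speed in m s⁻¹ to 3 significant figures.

25.1 m s⁻¹

With the same pressure gradient and density, V_g ∝ 1/f ∝ 1/sin φ.
V₂ = V₁ · sin φ₁ / sin φ₂ = 12.0 × sin 72° / sin 27°
V₂ = 12.0 × 0.9511/0.4540 = 25.1 m s⁻¹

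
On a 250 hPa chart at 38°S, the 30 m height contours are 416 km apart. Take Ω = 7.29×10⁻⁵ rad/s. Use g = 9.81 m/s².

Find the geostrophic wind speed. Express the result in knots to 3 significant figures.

Coriolis parameter at 38°S:
f = 2Ω sin φ = 2 × 7.29×10⁻⁵ × sin 38° = 8.98×10⁻⁵ s⁻¹
Height gradient: |∂Z/∂n| = 30 m / 416000 m = 7.21×10⁻⁵
On a pressure surface, geostrophic balance gives V_g = (g/f)|∂Z/∂n|:
V_g = 9.81 × 7.21×10⁻⁵ / 8.98×10⁻⁵ = 7.88 m/s
Converting: 7.88 m/s × 1.944 = 15.3 knots

15.3 knots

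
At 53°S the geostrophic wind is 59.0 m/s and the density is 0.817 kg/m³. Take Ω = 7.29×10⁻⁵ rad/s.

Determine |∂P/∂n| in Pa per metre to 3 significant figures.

Coriolis parameter at 53°S:
f = 2Ω sin φ = 2 × 7.29×10⁻⁵ × sin 53° = 1.16×10⁻⁴ s⁻¹
Geostrophic balance rearranged: |∂P/∂n| = f ρ V_g
|∂P/∂n| = 1.16×10⁻⁴ × 0.817 × 59.0 = 5.61×10⁻³ Pa/m

5.61×10⁻³ Pa/m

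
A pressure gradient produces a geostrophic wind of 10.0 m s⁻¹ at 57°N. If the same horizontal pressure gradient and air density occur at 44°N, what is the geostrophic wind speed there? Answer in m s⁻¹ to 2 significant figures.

With the same pressure gradient and density, V_g ∝ 1/f ∝ 1/sin φ.
V₂ = V₁ · sin φ₁ / sin φ₂ = 10.0 × sin 57° / sin 44°
V₂ = 10.0 × 0.8387/0.6947 = 12 m s⁻¹

12 m s⁻¹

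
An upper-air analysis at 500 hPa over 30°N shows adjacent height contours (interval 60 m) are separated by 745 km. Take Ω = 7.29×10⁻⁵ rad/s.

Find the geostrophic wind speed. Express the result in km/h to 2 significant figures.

Coriolis parameter at 30°N:
f = 2Ω sin φ = 2 × 7.29×10⁻⁵ × sin 30° = 7.29×10⁻⁵ s⁻¹
Height gradient: |∂Z/∂n| = 60 m / 745000 m = 8.05×10⁻⁵
On a pressure surface, geostrophic balance gives V_g = (g/f)|∂Z/∂n|:
V_g = 9.81 × 8.05×10⁻⁵ / 7.29×10⁻⁵ = 10.8 m/s
Converting: 10.8 m/s × 3.6 = 39 km/h

39 km/h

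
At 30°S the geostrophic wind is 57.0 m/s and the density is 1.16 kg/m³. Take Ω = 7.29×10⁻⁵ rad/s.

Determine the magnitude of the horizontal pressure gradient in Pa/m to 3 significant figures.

Coriolis parameter at 30°S:
f = 2Ω sin φ = 2 × 7.29×10⁻⁵ × sin 30° = 7.29×10⁻⁵ s⁻¹
Geostrophic balance rearranged: |∂P/∂n| = f ρ V_g
|∂P/∂n| = 7.29×10⁻⁵ × 1.16 × 57.0 = 4.82×10⁻³ Pa/m

4.82×10⁻³ Pa/m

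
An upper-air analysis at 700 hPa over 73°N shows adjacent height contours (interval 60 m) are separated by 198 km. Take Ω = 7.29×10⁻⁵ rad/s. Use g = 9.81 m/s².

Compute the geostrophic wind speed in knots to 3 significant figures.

41.4 knots

Coriolis parameter at 73°N:
f = 2Ω sin φ = 2 × 7.29×10⁻⁵ × sin 73° = 1.39×10⁻⁴ s⁻¹
Height gradient: |∂Z/∂n| = 60 m / 198000 m = 3.03×10⁻⁴
On a pressure surface, geostrophic balance gives V_g = (g/f)|∂Z/∂n|:
V_g = 9.81 × 3.03×10⁻⁴ / 1.39×10⁻⁴ = 21.3 m/s
Converting: 21.3 m/s × 1.944 = 41.4 knots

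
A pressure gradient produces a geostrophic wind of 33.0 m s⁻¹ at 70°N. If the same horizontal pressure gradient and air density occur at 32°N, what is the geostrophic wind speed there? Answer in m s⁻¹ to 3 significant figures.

With the same pressure gradient and density, V_g ∝ 1/f ∝ 1/sin φ.
V₂ = V₁ · sin φ₁ / sin φ₂ = 33.0 × sin 70° / sin 32°
V₂ = 33.0 × 0.9397/0.5299 = 58.5 m s⁻¹

58.5 m s⁻¹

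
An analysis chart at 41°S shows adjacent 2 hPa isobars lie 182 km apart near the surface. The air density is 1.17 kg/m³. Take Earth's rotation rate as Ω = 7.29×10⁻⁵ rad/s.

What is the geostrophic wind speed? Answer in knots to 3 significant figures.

Coriolis parameter at 41°S:
f = 2Ω sin φ = 2 × 7.29×10⁻⁵ × sin 41° = 9.57×10⁻⁵ s⁻¹
Pressure gradient: |∂P/∂n| = 200 Pa / 182000 m = 1.10×10⁻³ Pa/m
Geostrophic balance (pressure-gradient force = Coriolis force):
V_g = (1/(fρ)) |∂P/∂n| = 1.10×10⁻³ / (9.57×10⁻⁵ × 1.17) = 9.82 m/s
Converting: 9.82 m/s × 1.944 = 19.1 knots

19.1 knots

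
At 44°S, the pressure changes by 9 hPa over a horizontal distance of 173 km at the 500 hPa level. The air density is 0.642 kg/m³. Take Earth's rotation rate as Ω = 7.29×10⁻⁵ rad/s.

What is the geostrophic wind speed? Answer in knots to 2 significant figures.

Coriolis parameter at 44°S:
f = 2Ω sin φ = 2 × 7.29×10⁻⁵ × sin 44° = 1.01×10⁻⁴ s⁻¹
Pressure gradient: |∂P/∂n| = 900 Pa / 173000 m = 5.20×10⁻³ Pa/m
Geostrophic balance (pressure-gradient force = Coriolis force):
V_g = (1/(fρ)) |∂P/∂n| = 5.20×10⁻³ / (1.01×10⁻⁴ × 0.642) = 80.0 m/s
Converting: 80.0 m/s × 1.944 = 160 knots

160 knots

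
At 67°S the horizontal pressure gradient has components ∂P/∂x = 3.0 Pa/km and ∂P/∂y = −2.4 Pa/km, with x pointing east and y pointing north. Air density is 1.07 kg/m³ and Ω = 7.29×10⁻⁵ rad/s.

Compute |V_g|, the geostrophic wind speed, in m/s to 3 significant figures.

Coriolis parameter at 67°S:
f = 2Ω sin φ = 2 × 7.29×10⁻⁵ × sin 67° = 1.34×10⁻⁴ s⁻¹
In the Southern Hemisphere f is negative: f = −1.34×10⁻⁴ s⁻¹.
Component geostrophic relations (x east, y north):
u_g = −(1/(fρ)) ∂P/∂y,  v_g = (1/(fρ)) ∂P/∂x
u_g = −(−2.4×10⁻³)/(−1.34×10⁻⁴ × 1.07) = −16.7 m/s;  v_g = (3.0×10⁻³)/(−1.34×10⁻⁴ × 1.07) = −20.9 m/s
|V_g| = √(u_g² + v_g²) = 26.8 m/s

26.8 m/s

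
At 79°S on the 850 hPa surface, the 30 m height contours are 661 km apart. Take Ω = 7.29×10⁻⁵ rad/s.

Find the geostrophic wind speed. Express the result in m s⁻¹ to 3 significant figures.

Coriolis parameter at 79°S:
f = 2Ω sin φ = 2 × 7.29×10⁻⁵ × sin 79° = 1.43×10⁻⁴ s⁻¹
Height gradient: |∂Z/∂n| = 30 m / 661000 m = 4.54×10⁻⁵
On a pressure surface, geostrophic balance gives V_g = (g/f)|∂Z/∂n|:
V_g = 9.81 × 4.54×10⁻⁵ / 1.43×10⁻⁴ = 3.11 m/s

3.11 m s⁻¹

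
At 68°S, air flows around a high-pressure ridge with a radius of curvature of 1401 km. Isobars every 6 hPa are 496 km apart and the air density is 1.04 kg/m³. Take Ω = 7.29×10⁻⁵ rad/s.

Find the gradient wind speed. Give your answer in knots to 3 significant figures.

Coriolis parameter at 68°S:
f = 2Ω sin φ = 2 × 7.29×10⁻⁵ × sin 68° = 1.35×10⁻⁴ s⁻¹
Pressure gradient: |∂P/∂n| = 600 Pa / 496000 m = 1.21×10⁻³ Pa/m
Geostrophic speed: V_g = |∂P/∂n|/(fρ) = 1.21×10⁻³/(1.35×10⁻⁴ × 1.04) = 8.60 m/s
Around a high, pressure-gradient force acts outward with centrifugal, so Coriolis balances both:
fV = (1/ρ)|∂P/∂n| + V²/R  →  V² − fR·V + fR·V_g = 0
With fR = 1.35×10⁻⁴ × 1401×10³ m = 189 m/s:
V = [fR − √((fR)² − 4 fR V_g)]/2 = [189 − √(189² − 4×189×8.6)]/2 = 9.04 m/s
Supergeostrophic (V > V_g = 8.6 m/s), as expected around a high.
Converting: 9.04 m/s × 1.944 = 17.6 knots

17.6 knots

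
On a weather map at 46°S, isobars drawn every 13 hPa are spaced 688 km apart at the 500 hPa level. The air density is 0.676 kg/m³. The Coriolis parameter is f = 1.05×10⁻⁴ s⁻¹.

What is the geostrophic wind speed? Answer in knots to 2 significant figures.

Pressure gradient: |∂P/∂n| = 1300 Pa / 688000 m = 1.89×10⁻³ Pa/m
Geostrophic balance (pressure-gradient force = Coriolis force):
V_g = (1/(fρ)) |∂P/∂n| = 1.89×10⁻³ / (1.05×10⁻⁴ × 0.676) = 26.6 m/s
Converting: 26.6 m/s × 1.944 = 52 knots

52 knots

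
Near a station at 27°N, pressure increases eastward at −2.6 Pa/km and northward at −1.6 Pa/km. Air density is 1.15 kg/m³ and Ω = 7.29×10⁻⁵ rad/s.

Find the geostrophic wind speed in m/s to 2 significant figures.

40 m/s

Coriolis parameter at 27°N:
f = 2Ω sin φ = 2 × 7.29×10⁻⁵ × sin 27° = 6.62×10⁻⁵ s⁻¹
Component geostrophic relations (x east, y north):
u_g = −(1/(fρ)) ∂P/∂y,  v_g = (1/(fρ)) ∂P/∂x
u_g = −(−1.6×10⁻³)/(6.62×10⁻⁵ × 1.15) = 21.0 m/s;  v_g = (−2.6×10⁻³)/(6.62×10⁻⁵ × 1.15) = −34.2 m/s
|V_g| = √(u_g² + v_g²) = 40.1 m/s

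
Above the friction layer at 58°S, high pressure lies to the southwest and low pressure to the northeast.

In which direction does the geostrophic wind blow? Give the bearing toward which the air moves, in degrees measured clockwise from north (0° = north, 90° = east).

315°

The pressure-gradient force points toward the northeast (bearing 045°).
Geostrophic balance: in the Southern Hemisphere the Coriolis force deflects motion to the left, so the geostrophic wind blows 90° to the left of the pressure-gradient force (low pressure on the right).
Rotating 045° by 90° counterclockwise gives 315° — the wind blows toward the northwest.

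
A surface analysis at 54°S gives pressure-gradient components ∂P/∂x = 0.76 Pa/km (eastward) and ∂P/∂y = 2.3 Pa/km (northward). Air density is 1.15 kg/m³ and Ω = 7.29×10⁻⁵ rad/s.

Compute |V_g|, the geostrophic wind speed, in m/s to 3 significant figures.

Coriolis parameter at 54°S:
f = 2Ω sin φ = 2 × 7.29×10⁻⁵ × sin 54° = 1.18×10⁻⁴ s⁻¹
In the Southern Hemisphere f is negative: f = −1.18×10⁻⁴ s⁻¹.
Component geostrophic relations (x east, y north):
u_g = −(1/(fρ)) ∂P/∂y,  v_g = (1/(fρ)) ∂P/∂x
u_g = −(2.3×10⁻³)/(−1.18×10⁻⁴ × 1.15) = 17.0 m/s;  v_g = (0.76×10⁻³)/(−1.18×10⁻⁴ × 1.15) = −5.60 m/s
|V_g| = √(u_g² + v_g²) = 17.9 m/s

17.9 m/s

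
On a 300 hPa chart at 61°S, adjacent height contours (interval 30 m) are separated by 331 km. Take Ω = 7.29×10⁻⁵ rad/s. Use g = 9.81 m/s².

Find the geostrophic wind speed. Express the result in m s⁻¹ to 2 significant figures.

7.0 m s⁻¹

Coriolis parameter at 61°S:
f = 2Ω sin φ = 2 × 7.29×10⁻⁵ × sin 61° = 1.28×10⁻⁴ s⁻¹
Height gradient: |∂Z/∂n| = 30 m / 331000 m = 9.06×10⁻⁵
On a pressure surface, geostrophic balance gives V_g = (g/f)|∂Z/∂n|:
V_g = 9.81 × 9.06×10⁻⁵ / 1.28×10⁻⁴ = 6.97 m/s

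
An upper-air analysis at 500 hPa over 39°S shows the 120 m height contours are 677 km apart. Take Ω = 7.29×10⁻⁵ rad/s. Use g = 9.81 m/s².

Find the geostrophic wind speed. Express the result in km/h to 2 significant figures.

68 km/h

Coriolis parameter at 39°S:
f = 2Ω sin φ = 2 × 7.29×10⁻⁵ × sin 39° = 9.18×10⁻⁵ s⁻¹
Height gradient: |∂Z/∂n| = 120 m / 677000 m = 1.77×10⁻⁴
On a pressure surface, geostrophic balance gives V_g = (g/f)|∂Z/∂n|:
V_g = 9.81 × 1.77×10⁻⁴ / 9.18×10⁻⁵ = 19.0 m/s
Converting: 19.0 m/s × 3.6 = 68 km/h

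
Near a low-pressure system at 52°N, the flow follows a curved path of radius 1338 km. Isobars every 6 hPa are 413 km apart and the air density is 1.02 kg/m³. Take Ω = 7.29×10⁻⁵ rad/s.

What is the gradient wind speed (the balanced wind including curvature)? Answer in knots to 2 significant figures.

22 knots

Coriolis parameter at 52°N:
f = 2Ω sin φ = 2 × 7.29×10⁻⁵ × sin 52° = 1.15×10⁻⁴ s⁻¹
Pressure gradient: |∂P/∂n| = 600 Pa / 413000 m = 1.45×10⁻³ Pa/m
Geostrophic speed: V_g = |∂P/∂n|/(fρ) = 1.45×10⁻³/(1.15×10⁻⁴ × 1.02) = 12.4 m/s
Around a low, centrifugal force acts outward with Coriolis, so pressure-gradient force balances both:
(1/ρ)|∂P/∂n| = fV + V²/R  →  V² + fR·V − fR·V_g = 0
With fR = 1.15×10⁻⁴ × 1338×10³ m = 154 m/s:
V = [−fR + √((fR)² + 4 fR V_g)]/2 = [−154 + √(154² + 4×154×12.4)]/2 = 11.5 m/s
Subgeostrophic (V < V_g = 12.4 m/s), as expected around a low.
Converting: 11.5 m/s × 1.944 = 22 knots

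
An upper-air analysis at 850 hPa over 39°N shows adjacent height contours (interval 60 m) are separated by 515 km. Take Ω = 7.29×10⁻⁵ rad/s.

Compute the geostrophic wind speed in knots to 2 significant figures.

Coriolis parameter at 39°N:
f = 2Ω sin φ = 2 × 7.29×10⁻⁵ × sin 39° = 9.18×10⁻⁵ s⁻¹
Height gradient: |∂Z/∂n| = 60 m / 515000 m = 1.17×10⁻⁴
On a pressure surface, geostrophic balance gives V_g = (g/f)|∂Z/∂n|:
V_g = 9.81 × 1.17×10⁻⁴ / 9.18×10⁻⁵ = 12.5 m/s
Converting: 12.5 m/s × 1.944 = 24 knots

24 knots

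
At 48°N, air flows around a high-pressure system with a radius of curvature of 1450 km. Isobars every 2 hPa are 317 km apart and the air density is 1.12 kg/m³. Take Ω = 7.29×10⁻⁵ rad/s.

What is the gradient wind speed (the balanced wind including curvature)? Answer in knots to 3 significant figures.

10.5 knots

Coriolis parameter at 48°N:
f = 2Ω sin φ = 2 × 7.29×10⁻⁵ × sin 48° = 1.08×10⁻⁴ s⁻¹
Pressure gradient: |∂P/∂n| = 200 Pa / 317000 m = 6.31×10⁻⁴ Pa/m
Geostrophic speed: V_g = |∂P/∂n|/(fρ) = 6.31×10⁻⁴/(1.08×10⁻⁴ × 1.12) = 5.20 m/s
Around a high, pressure-gradient force acts outward with centrifugal, so Coriolis balances both:
fV = (1/ρ)|∂P/∂n| + V²/R  →  V² − fR·V + fR·V_g = 0
With fR = 1.08×10⁻⁴ × 1450×10³ m = 157 m/s:
V = [fR − √((fR)² − 4 fR V_g)]/2 = [157 − √(157² − 4×157×5.2)]/2 = 5.38 m/s
Supergeostrophic (V > V_g = 5.2 m/s), as expected around a high.
Converting: 5.38 m/s × 1.944 = 10.5 knots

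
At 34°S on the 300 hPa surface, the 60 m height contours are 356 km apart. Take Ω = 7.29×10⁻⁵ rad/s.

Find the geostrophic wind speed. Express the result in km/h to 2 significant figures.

73 km/h

Coriolis parameter at 34°S:
f = 2Ω sin φ = 2 × 7.29×10⁻⁵ × sin 34° = 8.15×10⁻⁵ s⁻¹
Height gradient: |∂Z/∂n| = 60 m / 356000 m = 1.69×10⁻⁴
On a pressure surface, geostrophic balance gives V_g = (g/f)|∂Z/∂n|:
V_g = 9.81 × 1.69×10⁻⁴ / 8.15×10⁻⁵ = 20.3 m/s
Converting: 20.3 m/s × 3.6 = 73 km/h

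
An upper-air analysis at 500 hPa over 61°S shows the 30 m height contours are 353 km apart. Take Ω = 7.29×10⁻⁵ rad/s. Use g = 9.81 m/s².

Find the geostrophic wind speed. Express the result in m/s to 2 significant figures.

Coriolis parameter at 61°S:
f = 2Ω sin φ = 2 × 7.29×10⁻⁵ × sin 61° = 1.28×10⁻⁴ s⁻¹
Height gradient: |∂Z/∂n| = 30 m / 353000 m = 8.50×10⁻⁵
On a pressure surface, geostrophic balance gives V_g = (g/f)|∂Z/∂n|:
V_g = 9.81 × 8.50×10⁻⁵ / 1.28×10⁻⁴ = 6.54 m/s

6.5 m/s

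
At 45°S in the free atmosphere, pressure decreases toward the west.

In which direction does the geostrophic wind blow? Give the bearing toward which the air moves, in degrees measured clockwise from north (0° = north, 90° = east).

The pressure-gradient force points toward the west (bearing 270°).
Geostrophic balance: in the Southern Hemisphere the Coriolis force deflects motion to the left, so the geostrophic wind blows 90° to the left of the pressure-gradient force (low pressure on the right).
Rotating 270° by 90° counterclockwise gives 180° — the wind blows toward the south.

180°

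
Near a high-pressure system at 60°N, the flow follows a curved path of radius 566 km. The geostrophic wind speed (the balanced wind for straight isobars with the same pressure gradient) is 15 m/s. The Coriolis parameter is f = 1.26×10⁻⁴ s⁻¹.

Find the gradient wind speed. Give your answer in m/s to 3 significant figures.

Around a high, pressure-gradient force acts outward with centrifugal, so Coriolis balances both:
fV = (1/ρ)|∂P/∂n| + V²/R  →  V² − fR·V + fR·V_g = 0
With fR = 1.26×10⁻⁴ × 566×10³ m = 71.3 m/s:
V = [fR − √((fR)² − 4 fR V_g)]/2 = [71.3 − √(71.3² − 4×71.3×15)]/2 = 21.5 m/s
Supergeostrophic (V > V_g = 15 m/s), as expected around a high.

21.5 m/s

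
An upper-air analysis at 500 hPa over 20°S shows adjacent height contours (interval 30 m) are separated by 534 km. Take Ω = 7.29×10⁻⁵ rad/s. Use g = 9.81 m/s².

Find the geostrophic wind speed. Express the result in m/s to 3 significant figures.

11.1 m/s

Coriolis parameter at 20°S:
f = 2Ω sin φ = 2 × 7.29×10⁻⁵ × sin 20° = 4.99×10⁻⁵ s⁻¹
Height gradient: |∂Z/∂n| = 30 m / 534000 m = 5.62×10⁻⁵
On a pressure surface, geostrophic balance gives V_g = (g/f)|∂Z/∂n|:
V_g = 9.81 × 5.62×10⁻⁵ / 4.99×10⁻⁵ = 11.1 m/s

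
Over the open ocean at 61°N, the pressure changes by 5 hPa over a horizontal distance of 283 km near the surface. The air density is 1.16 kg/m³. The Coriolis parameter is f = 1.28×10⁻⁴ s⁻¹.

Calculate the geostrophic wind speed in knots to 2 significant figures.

23 knots

Pressure gradient: |∂P/∂n| = 500 Pa / 283000 m = 1.77×10⁻³ Pa/m
Geostrophic balance (pressure-gradient force = Coriolis force):
V_g = (1/(fρ)) |∂P/∂n| = 1.77×10⁻³ / (1.28×10⁻⁴ × 1.16) = 11.9 m/s
Converting: 11.9 m/s × 1.944 = 23 knots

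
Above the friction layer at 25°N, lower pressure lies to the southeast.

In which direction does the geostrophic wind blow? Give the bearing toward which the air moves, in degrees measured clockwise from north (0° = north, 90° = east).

225°

The pressure-gradient force points toward the southeast (bearing 135°).
Geostrophic balance: in the Northern Hemisphere the Coriolis force deflects motion to the right, so the geostrophic wind blows 90° to the right of the pressure-gradient force (low pressure on the left).
Rotating 135° by 90° clockwise gives 225° — the wind blows toward the southwest.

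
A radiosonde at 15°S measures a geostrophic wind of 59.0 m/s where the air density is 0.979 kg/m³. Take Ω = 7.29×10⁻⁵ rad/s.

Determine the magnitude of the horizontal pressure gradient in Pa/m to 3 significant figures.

2.18×10⁻³ Pa/m

Coriolis parameter at 15°S:
f = 2Ω sin φ = 2 × 7.29×10⁻⁵ × sin 15° = 3.77×10⁻⁵ s⁻¹
Geostrophic balance rearranged: |∂P/∂n| = f ρ V_g
|∂P/∂n| = 3.77×10⁻⁵ × 0.979 × 59.0 = 2.18×10⁻³ Pa/m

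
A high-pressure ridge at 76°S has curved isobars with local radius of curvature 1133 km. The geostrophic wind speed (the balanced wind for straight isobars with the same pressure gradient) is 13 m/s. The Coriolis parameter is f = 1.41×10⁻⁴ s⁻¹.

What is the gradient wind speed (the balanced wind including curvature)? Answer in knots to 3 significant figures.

27.7 knots

Around a high, pressure-gradient force acts outward with centrifugal, so Coriolis balances both:
fV = (1/ρ)|∂P/∂n| + V²/R  →  V² − fR·V + fR·V_g = 0
With fR = 1.41×10⁻⁴ × 1133×10³ m = 160 m/s:
V = [fR − √((fR)² − 4 fR V_g)]/2 = [160 − √(160² − 4×160×13)]/2 = 14.3 m/s
Supergeostrophic (V > V_g = 13 m/s), as expected around a high.
Converting: 14.3 m/s × 1.944 = 27.7 knots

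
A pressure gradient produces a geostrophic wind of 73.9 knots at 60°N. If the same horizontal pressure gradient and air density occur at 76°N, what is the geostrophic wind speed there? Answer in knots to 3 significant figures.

66.0 knots

With the same pressure gradient and density, V_g ∝ 1/f ∝ 1/sin φ.
V₂ = V₁ · sin φ₁ / sin φ₂ = 73.9 × sin 60° / sin 76°
V₂ = 73.9 × 0.8660/0.9703 = 66.0 knots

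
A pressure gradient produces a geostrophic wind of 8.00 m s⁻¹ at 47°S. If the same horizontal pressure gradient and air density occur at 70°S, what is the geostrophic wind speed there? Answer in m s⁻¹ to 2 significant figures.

With the same pressure gradient and density, V_g ∝ 1/f ∝ 1/sin φ.
V₂ = V₁ · sin φ₁ / sin φ₂ = 8.00 × sin 47° / sin 70°
V₂ = 8.00 × 0.7314/0.9397 = 6.2 m s⁻¹

6.2 m s⁻¹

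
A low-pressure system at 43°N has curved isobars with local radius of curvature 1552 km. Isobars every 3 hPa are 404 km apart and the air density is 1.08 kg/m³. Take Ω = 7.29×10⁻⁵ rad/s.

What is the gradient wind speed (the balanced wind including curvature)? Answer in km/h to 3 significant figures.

23.9 km/h

Coriolis parameter at 43°N:
f = 2Ω sin φ = 2 × 7.29×10⁻⁵ × sin 43° = 9.94×10⁻⁵ s⁻¹
Pressure gradient: |∂P/∂n| = 300 Pa / 404000 m = 7.43×10⁻⁴ Pa/m
Geostrophic speed: V_g = |∂P/∂n|/(fρ) = 7.43×10⁻⁴/(9.94×10⁻⁵ × 1.08) = 6.91 m/s
Around a low, centrifugal force acts outward with Coriolis, so pressure-gradient force balances both:
(1/ρ)|∂P/∂n| = fV + V²/R  →  V² + fR·V − fR·V_g = 0
With fR = 9.94×10⁻⁵ × 1552×10³ m = 154 m/s:
V = [−fR + √((fR)² + 4 fR V_g)]/2 = [−154 + √(154² + 4×154×6.91)]/2 = 6.63 m/s
Subgeostrophic (V < V_g = 6.91 m/s), as expected around a low.
Converting: 6.63 m/s × 3.6 = 23.9 km/h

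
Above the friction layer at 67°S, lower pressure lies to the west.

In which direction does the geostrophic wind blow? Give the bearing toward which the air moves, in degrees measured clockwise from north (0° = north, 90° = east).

180°

The pressure-gradient force points toward the west (bearing 270°).
Geostrophic balance: in the Southern Hemisphere the Coriolis force deflects motion to the left, so the geostrophic wind blows 90° to the left of the pressure-gradient force (low pressure on the right).
Rotating 270° by 90° counterclockwise gives 180° — the wind blows toward the south.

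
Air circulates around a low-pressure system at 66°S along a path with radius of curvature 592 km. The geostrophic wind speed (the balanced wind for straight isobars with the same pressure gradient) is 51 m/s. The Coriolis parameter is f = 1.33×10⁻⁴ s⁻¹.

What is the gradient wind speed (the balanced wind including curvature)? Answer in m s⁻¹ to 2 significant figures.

Around a low, centrifugal force acts outward with Coriolis, so pressure-gradient force balances both:
(1/ρ)|∂P/∂n| = fV + V²/R  →  V² + fR·V − fR·V_g = 0
With fR = 1.33×10⁻⁴ × 592×10³ m = 78.7 m/s:
V = [−fR + √((fR)² + 4 fR V_g)]/2 = [−78.7 + √(78.7² + 4×78.7×51)]/2 = 35.2 m/s
Subgeostrophic (V < V_g = 51 m/s), as expected around a low.

35 m s⁻¹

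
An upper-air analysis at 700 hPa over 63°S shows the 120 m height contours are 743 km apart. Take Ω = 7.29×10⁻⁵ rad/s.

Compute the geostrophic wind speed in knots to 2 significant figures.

Coriolis parameter at 63°S:
f = 2Ω sin φ = 2 × 7.29×10⁻⁵ × sin 63° = 1.30×10⁻⁴ s⁻¹
Height gradient: |∂Z/∂n| = 120 m / 743000 m = 1.62×10⁻⁴
On a pressure surface, geostrophic balance gives V_g = (g/f)|∂Z/∂n|:
V_g = 9.81 × 1.62×10⁻⁴ / 1.30×10⁻⁴ = 12.2 m/s
Converting: 12.2 m/s × 1.944 = 24 knots

24 knots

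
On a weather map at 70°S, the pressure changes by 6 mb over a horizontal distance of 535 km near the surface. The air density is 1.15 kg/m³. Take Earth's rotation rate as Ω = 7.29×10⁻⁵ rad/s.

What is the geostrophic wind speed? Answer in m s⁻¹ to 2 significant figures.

Coriolis parameter at 70°S:
f = 2Ω sin φ = 2 × 7.29×10⁻⁵ × sin 70° = 1.37×10⁻⁴ s⁻¹
Pressure gradient: |∂P/∂n| = 600 Pa / 535000 m = 1.12×10⁻³ Pa/m
Geostrophic balance (pressure-gradient force = Coriolis force):
V_g = (1/(fρ)) |∂P/∂n| = 1.12×10⁻³ / (1.37×10⁻⁴ × 1.15) = 7.12 m/s

7.1 m s⁻¹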